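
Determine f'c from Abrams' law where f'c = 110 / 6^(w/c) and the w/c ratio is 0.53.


f'c = 110 / 6^0.53
= 110 / 2.585
= 42.56 MPa

42.56


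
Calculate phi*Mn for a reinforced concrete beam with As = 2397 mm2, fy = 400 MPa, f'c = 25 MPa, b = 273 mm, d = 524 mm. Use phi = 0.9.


a = As * fy / (0.85 * f'c * b)
= 2397 * 400 / (0.85 * 25 * 273)
= 165.2747 mm
Mn = As * fy * (d - a/2) / 10^6
= 423.1785 kN-m
phi*Mn = 0.9 * 423.1785 = 380.86 kN-m

380.86


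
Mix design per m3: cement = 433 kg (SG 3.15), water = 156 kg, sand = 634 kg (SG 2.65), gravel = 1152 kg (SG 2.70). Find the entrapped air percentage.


Vol cement = 433 / (3.15 * 1000) = 0.13746 m3
Vol water = 156 / 1000 = 0.156 m3
Vol sand = 634 / (2.65 * 1000) = 0.239245 m3
Vol gravel = 1152 / (2.70 * 1000) = 0.426667 m3
Total solid + water volume = 0.959372 m3
Air = (1 - 0.959372) * 100 = 4.06%

4.06


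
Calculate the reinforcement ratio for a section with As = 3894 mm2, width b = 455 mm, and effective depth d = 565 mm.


rho = As / (b * d)
= 3894 / (455 * 565)
= 0.0151

0.0151


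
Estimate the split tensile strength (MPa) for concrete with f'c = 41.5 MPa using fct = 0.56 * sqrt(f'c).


fct = 0.56 * sqrt(41.5)
= 0.56 * 6.442
= 3.608 MPa

3.608


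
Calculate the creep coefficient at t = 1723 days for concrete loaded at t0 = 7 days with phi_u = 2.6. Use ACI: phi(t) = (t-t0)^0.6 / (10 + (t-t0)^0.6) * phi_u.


dt = 1723 - 7 = 1716
phi = 1716^0.6 / (10 + 1716^0.6) * 2.6
= 2.333

2.333


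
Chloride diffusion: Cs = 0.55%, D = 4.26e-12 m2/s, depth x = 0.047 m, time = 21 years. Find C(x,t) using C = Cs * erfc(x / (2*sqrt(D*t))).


t_seconds = 21 * 365.25 * 24 * 3600 = 662709600.0 s
arg = 0.047 / (2 * sqrt(4.26e-12 * 662709600.0))
= 0.4423
erfc(0.4423) = 0.5317
C = 0.55 * 0.5317 = 0.2924%

0.2924


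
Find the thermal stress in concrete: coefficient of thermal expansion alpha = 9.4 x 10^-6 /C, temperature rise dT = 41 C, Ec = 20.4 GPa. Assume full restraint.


sigma = alpha * dT * Ec
= 9.4e-6 * 41 * 20.4 * 1000
= 7.862 MPa

7.862


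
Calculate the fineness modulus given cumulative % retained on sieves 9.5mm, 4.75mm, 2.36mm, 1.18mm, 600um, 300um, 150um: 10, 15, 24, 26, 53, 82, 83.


FM = sum(cumulative % retained) / 100
= 293 / 100
= 2.93

2.93


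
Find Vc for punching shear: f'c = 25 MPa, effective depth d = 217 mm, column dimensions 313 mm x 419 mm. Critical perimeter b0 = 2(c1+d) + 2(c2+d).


b0 = 2*(313 + 217) + 2*(419 + 217) = 2332 mm
Vc = 0.33 * sqrt(25) * 2332 * 217 / 1000
= 834.97 kN

834.97


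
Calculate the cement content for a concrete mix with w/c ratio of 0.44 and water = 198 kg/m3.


Cement = water / (w/c)
= 198 / 0.44
= 450.0 kg/m3

450.0


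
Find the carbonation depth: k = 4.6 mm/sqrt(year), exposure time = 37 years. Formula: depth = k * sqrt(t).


depth = k * sqrt(t)
= 4.6 * sqrt(37)
= 27.98 mm

27.98


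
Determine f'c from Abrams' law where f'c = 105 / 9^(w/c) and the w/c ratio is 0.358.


f'c = 105 / 9^0.358
= 105 / 2.196
= 47.82 MPa

47.82


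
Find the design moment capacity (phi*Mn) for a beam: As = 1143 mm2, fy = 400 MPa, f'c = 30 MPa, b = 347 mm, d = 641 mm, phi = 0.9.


a = As * fy / (0.85 * f'c * b)
= 1143 * 400 / (0.85 * 30 * 347)
= 51.6698 mm
Mn = As * fy * (d - a/2) / 10^6
= 281.2535 kN-m
phi*Mn = 0.9 * 281.2535 = 253.13 kN-m

253.13


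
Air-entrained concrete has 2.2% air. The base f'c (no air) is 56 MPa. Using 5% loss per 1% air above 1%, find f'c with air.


Strength loss = (2.2 - 1) * 5 = 6.0%
f'c = 56 * (1 - 6.0/100)
= 52.64 MPa

52.64


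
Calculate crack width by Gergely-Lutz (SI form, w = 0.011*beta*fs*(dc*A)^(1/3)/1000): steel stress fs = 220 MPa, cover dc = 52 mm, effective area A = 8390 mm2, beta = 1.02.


w = 0.011 * beta * fs * (dc * A)^(1/3) / 1000
= 0.011 * 1.02 * 220 * (52 * 8390)^(1/3) / 1000
= 0.187 mm

0.187


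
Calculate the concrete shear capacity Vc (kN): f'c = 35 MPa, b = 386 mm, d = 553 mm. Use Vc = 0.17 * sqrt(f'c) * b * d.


Vc = 0.17 * sqrt(35) * 386 * 553 / 1000
= 214.68 kN

214.68


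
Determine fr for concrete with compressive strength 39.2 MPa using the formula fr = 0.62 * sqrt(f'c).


fr = 0.62 * sqrt(39.2)
= 3.882 MPa

3.882


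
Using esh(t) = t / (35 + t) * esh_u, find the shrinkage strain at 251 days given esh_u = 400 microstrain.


esh(251) = 251 / (35 + 251) * 400
= 251 / 286 * 400
= 351.0 microstrain

351.0


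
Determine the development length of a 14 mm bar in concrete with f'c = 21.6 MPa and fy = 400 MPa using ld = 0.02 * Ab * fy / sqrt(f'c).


Ab = pi * 14^2 / 4 = 153.938 mm2
ld = 0.02 * 153.938 * 400 / sqrt(21.6)
= 265.0 mm

265.0


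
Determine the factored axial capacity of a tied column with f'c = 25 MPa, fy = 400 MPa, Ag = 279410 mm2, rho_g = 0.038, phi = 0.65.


Ast = rho * Ag = 0.038 * 279410 = 10617.58 mm2
phi*Pn = 0.65 * 0.80 * (0.85 * 25 * (279410 - 10617.58) + 400 * 10617.58) / 1000
= 5178.61 kN

5178.61


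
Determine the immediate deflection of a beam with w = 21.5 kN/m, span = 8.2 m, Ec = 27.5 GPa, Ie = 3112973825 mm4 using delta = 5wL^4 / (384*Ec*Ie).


Convert: L = 8.2 m = 8200 mm, Ec = 27.5 GPa = 27500 MPa
delta = 5 * 21.5 * 8200^4 / (384 * 27500 * 3112973825)
= 14.79 mm

14.79


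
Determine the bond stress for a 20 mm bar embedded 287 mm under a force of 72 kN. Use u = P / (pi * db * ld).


u = P / (pi * db * ld)
= 72 * 1000 / (pi * 20 * 287)
= 3.993 MPa

3.993


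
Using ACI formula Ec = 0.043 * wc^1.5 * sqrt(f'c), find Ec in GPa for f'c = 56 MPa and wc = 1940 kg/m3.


Ec = 0.043 * 1940^1.5 * sqrt(56) / 1000
= 27.5 GPa

27.5


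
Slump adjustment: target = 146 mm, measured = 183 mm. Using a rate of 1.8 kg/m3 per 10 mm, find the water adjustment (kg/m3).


Difference = 146 - 183 = -37 mm
Water adjustment = -37 * 1.8 / 10 = -6.7 kg/m3

-6.7


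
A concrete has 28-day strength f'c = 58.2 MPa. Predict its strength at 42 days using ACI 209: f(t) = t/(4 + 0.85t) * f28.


f(42) = 42 / (4 + 0.85 * 42) * 58.2
= 42 / 39.7 * 58.2
= 61.57 MPa

61.57


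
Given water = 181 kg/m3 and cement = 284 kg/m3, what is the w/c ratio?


w/c = water / cement
w/c = 181 / 284 = 0.637

0.637


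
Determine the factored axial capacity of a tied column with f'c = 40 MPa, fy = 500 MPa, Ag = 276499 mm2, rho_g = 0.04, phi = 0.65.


Ast = rho * Ag = 0.04 * 276499 = 11059.96 mm2
phi*Pn = 0.65 * 0.80 * (0.85 * 40 * (276499 - 11059.96) + 500 * 11059.96) / 1000
= 7568.55 kN

7568.55


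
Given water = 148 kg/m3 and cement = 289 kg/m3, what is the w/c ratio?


w/c = water / cement
w/c = 148 / 289 = 0.512

0.512


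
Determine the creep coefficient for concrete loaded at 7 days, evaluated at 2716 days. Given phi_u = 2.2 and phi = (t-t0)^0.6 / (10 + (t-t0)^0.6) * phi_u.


dt = 2716 - 7 = 2709
phi = 2709^0.6 / (10 + 2709^0.6) * 2.2
= 2.024

2.024


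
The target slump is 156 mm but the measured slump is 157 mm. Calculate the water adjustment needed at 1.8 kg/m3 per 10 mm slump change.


Difference = 156 - 157 = -1 mm
Water adjustment = -1 * 1.8 / 10 = -0.2 kg/m3

-0.2


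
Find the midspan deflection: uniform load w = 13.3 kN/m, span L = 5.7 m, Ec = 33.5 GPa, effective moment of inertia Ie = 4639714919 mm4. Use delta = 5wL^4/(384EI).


Convert: L = 5.7 m = 5700 mm, Ec = 33.5 GPa = 33500 MPa
delta = 5 * 13.3 * 5700^4 / (384 * 33500 * 4639714919)
= 1.18 mm

1.18


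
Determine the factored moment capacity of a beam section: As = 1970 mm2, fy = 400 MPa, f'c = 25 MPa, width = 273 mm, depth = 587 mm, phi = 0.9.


a = As * fy / (0.85 * f'c * b)
= 1970 * 400 / (0.85 * 25 * 273)
= 135.8328 mm
Mn = As * fy * (d - a/2) / 10^6
= 409.0379 kN-m
phi*Mn = 0.9 * 409.0379 = 368.13 kN-m

368.13


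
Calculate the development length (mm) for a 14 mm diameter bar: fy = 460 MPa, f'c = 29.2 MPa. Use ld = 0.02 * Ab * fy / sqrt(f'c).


Ab = pi * 14^2 / 4 = 153.938 mm2
ld = 0.02 * 153.938 * 460 / sqrt(29.2)
= 262.1 mm

262.1


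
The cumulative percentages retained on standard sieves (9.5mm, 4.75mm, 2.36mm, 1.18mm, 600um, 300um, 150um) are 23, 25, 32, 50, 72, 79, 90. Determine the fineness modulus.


FM = sum(cumulative % retained) / 100
= 371 / 100
= 3.71

3.71


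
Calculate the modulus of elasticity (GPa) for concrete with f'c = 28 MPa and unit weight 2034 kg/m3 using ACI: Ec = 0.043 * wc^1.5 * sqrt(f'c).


Ec = 0.043 * 2034^1.5 * sqrt(28) / 1000
= 20.87 GPa

20.87


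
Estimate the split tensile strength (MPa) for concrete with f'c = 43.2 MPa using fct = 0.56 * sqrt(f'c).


fct = 0.56 * sqrt(43.2)
= 0.56 * 6.573
= 3.681 MPa

3.681


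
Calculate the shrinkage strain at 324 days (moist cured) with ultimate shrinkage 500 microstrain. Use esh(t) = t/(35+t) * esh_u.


esh(324) = 324 / (35 + 324) * 500
= 324 / 359 * 500
= 451.3 microstrain

451.3


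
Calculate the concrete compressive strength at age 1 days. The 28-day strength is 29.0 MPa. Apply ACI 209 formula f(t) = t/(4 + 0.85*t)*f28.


f(1) = 1 / (4 + 0.85 * 1) * 29.0
= 1 / 4.85 * 29.0
= 5.98 MPa

5.98


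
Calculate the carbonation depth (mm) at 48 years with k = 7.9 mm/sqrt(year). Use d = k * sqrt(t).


depth = k * sqrt(t)
= 7.9 * sqrt(48)
= 54.73 mm

54.73


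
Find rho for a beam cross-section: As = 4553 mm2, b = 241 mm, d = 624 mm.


rho = As / (b * d)
= 4553 / (241 * 624)
= 0.0303

0.0303


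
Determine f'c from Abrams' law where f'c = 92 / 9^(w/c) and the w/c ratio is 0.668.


f'c = 92 / 9^0.668
= 92 / 4.339
= 21.2 MPa

21.2


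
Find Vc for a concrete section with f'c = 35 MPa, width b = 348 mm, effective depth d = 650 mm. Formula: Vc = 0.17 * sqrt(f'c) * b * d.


Vc = 0.17 * sqrt(35) * 348 * 650 / 1000
= 227.5 kN

227.5


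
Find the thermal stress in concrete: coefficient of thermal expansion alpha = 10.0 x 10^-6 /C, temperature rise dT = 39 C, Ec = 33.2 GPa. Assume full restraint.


sigma = alpha * dT * Ec
= 10.0e-6 * 39 * 33.2 * 1000
= 12.948 MPa

12.948


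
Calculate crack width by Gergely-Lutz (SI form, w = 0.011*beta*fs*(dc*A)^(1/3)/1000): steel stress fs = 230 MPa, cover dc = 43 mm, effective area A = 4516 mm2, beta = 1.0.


w = 0.011 * beta * fs * (dc * A)^(1/3) / 1000
= 0.011 * 1.0 * 230 * (43 * 4516)^(1/3) / 1000
= 0.147 mm

0.147


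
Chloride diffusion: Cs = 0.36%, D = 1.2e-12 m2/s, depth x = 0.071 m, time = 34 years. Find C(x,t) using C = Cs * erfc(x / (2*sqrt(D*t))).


t_seconds = 34 * 365.25 * 24 * 3600 = 1072958400.0 s
arg = 0.071 / (2 * sqrt(1.2e-12 * 1072958400.0))
= 0.9893
erfc(0.9893) = 0.1618
C = 0.36 * 0.1618 = 0.0582%

0.0582


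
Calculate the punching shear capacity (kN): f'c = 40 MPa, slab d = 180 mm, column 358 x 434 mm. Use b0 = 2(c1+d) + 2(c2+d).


b0 = 2*(358 + 180) + 2*(434 + 180) = 2304 mm
Vc = 0.33 * sqrt(40) * 2304 * 180 / 1000
= 865.56 kN

865.56


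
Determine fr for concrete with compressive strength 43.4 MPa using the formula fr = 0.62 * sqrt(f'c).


fr = 0.62 * sqrt(43.4)
= 4.084 MPa

4.084


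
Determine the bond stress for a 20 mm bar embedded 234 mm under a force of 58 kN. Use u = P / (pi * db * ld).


u = P / (pi * db * ld)
= 58 * 1000 / (pi * 20 * 234)
= 3.945 MPa

3.945


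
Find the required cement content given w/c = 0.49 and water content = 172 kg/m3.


Cement = water / (w/c)
= 172 / 0.49
= 351.0 kg/m3

351.0


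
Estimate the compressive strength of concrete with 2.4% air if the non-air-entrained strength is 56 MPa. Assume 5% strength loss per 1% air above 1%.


Strength loss = (2.4 - 1) * 5 = 7.0%
f'c = 56 * (1 - 7.0/100)
= 52.08 MPa

52.08


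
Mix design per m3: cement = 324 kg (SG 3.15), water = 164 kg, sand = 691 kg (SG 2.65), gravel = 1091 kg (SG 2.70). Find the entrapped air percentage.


Vol cement = 324 / (3.15 * 1000) = 0.102857 m3
Vol water = 164 / 1000 = 0.164 m3
Vol sand = 691 / (2.65 * 1000) = 0.260755 m3
Vol gravel = 1091 / (2.70 * 1000) = 0.404074 m3
Total solid + water volume = 0.931686 m3
Air = (1 - 0.931686) * 100 = 6.83%

6.83


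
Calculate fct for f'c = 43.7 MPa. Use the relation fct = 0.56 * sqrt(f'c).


fct = 0.56 * sqrt(43.7)
= 0.56 * 6.611
= 3.702 MPa

3.702


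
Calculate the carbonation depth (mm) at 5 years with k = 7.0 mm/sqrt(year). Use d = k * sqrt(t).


depth = k * sqrt(t)
= 7.0 * sqrt(5)
= 15.65 mm

15.65


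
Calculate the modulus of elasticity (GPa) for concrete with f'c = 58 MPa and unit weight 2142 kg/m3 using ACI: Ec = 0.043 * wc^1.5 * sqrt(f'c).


Ec = 0.043 * 2142^1.5 * sqrt(58) / 1000
= 32.46 GPa

32.46


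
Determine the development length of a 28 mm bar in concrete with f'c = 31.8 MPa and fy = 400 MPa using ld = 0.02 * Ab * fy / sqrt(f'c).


Ab = pi * 28^2 / 4 = 615.752 mm2
ld = 0.02 * 615.752 * 400 / sqrt(31.8)
= 873.5 mm

873.5


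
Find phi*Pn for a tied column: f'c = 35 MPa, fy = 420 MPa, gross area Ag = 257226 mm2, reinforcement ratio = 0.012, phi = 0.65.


Ast = rho * Ag = 0.012 * 257226 = 3086.712 mm2
phi*Pn = 0.65 * 0.80 * (0.85 * 35 * (257226 - 3086.712) + 420 * 3086.712) / 1000
= 4605.67 kN

4605.67


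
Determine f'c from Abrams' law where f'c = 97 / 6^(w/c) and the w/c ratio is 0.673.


f'c = 97 / 6^0.673
= 97 / 3.34
= 29.05 MPa

29.05


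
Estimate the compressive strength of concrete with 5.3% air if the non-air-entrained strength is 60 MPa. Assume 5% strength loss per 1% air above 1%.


Strength loss = (5.3 - 1) * 5 = 21.5%
f'c = 60 * (1 - 21.5/100)
= 47.1 MPa

47.1


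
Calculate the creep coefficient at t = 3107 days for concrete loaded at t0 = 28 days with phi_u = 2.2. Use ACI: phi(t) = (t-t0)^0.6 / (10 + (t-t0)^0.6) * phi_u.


dt = 3107 - 28 = 3079
phi = 3079^0.6 / (10 + 3079^0.6) * 2.2
= 2.036

2.036


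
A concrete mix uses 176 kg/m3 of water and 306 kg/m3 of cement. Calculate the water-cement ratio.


w/c = water / cement
w/c = 176 / 306 = 0.575

0.575


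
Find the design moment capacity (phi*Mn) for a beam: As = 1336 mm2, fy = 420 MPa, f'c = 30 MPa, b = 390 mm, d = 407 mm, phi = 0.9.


a = As * fy / (0.85 * f'c * b)
= 1336 * 420 / (0.85 * 30 * 390)
= 56.4223 mm
Mn = As * fy * (d - a/2) / 10^6
= 212.546 kN-m
phi*Mn = 0.9 * 212.546 = 191.29 kN-m

191.29


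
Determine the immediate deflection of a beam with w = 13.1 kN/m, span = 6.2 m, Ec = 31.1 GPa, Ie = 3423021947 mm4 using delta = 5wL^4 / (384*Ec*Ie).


Convert: L = 6.2 m = 6200 mm, Ec = 31.1 GPa = 31100 MPa
delta = 5 * 13.1 * 6200^4 / (384 * 31100 * 3423021947)
= 2.37 mm

2.37


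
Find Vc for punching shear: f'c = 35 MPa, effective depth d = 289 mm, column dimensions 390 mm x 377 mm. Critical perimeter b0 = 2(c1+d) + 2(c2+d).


b0 = 2*(390 + 289) + 2*(377 + 289) = 2690 mm
Vc = 0.33 * sqrt(35) * 2690 * 289 / 1000
= 1517.74 kN

1517.74


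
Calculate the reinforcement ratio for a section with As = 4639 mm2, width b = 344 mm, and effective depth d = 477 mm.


rho = As / (b * d)
= 4639 / (344 * 477)
= 0.0283

0.0283


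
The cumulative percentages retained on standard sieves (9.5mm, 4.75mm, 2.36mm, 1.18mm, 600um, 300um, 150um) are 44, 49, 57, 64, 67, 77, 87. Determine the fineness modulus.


FM = sum(cumulative % retained) / 100
= 445 / 100
= 4.45

4.45


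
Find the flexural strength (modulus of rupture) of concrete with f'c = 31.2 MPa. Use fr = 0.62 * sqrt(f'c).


fr = 0.62 * sqrt(31.2)
= 3.463 MPa

3.463


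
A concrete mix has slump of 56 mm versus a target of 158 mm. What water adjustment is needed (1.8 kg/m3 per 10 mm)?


Difference = 158 - 56 = 102 mm
Water adjustment = 102 * 1.8 / 10 = 18.4 kg/m3

18.4


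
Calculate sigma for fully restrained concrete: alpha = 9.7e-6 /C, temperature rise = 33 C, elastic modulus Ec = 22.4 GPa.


sigma = alpha * dT * Ec
= 9.7e-6 * 33 * 22.4 * 1000
= 7.17 MPa

7.17


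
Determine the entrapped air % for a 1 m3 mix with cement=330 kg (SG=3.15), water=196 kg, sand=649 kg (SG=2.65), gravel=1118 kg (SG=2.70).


Vol cement = 330 / (3.15 * 1000) = 0.104762 m3
Vol water = 196 / 1000 = 0.196 m3
Vol sand = 649 / (2.65 * 1000) = 0.244906 m3
Vol gravel = 1118 / (2.70 * 1000) = 0.414074 m3
Total solid + water volume = 0.959742 m3
Air = (1 - 0.959742) * 100 = 4.03%

4.03


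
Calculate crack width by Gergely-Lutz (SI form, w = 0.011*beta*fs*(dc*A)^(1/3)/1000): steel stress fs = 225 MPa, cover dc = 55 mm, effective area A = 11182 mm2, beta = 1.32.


w = 0.011 * beta * fs * (dc * A)^(1/3) / 1000
= 0.011 * 1.32 * 225 * (55 * 11182)^(1/3) / 1000
= 0.278 mm

0.278


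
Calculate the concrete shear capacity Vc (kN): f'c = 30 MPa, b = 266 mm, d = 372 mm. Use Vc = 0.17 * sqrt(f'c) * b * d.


Vc = 0.17 * sqrt(30) * 266 * 372 / 1000
= 92.14 kN

92.14


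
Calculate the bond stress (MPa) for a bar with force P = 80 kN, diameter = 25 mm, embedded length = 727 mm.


u = P / (pi * db * ld)
= 80 * 1000 / (pi * 25 * 727)
= 1.401 MPa

1.401


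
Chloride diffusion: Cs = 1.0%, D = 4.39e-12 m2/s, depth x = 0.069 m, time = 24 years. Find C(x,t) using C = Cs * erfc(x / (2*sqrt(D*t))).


t_seconds = 24 * 365.25 * 24 * 3600 = 757382400.0 s
arg = 0.069 / (2 * sqrt(4.39e-12 * 757382400.0))
= 0.5983
erfc(0.5983) = 0.3975
C = 1.0 * 0.3975 = 0.3975%

0.3975


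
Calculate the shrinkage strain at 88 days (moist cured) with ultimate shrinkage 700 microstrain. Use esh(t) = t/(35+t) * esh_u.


esh(88) = 88 / (35 + 88) * 700
= 88 / 123 * 700
= 500.8 microstrain

500.8


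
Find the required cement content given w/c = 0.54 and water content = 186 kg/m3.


Cement = water / (w/c)
= 186 / 0.54
= 344.4 kg/m3

344.4


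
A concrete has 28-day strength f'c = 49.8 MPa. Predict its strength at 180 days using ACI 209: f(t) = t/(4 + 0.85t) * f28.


f(180) = 180 / (4 + 0.85 * 180) * 49.8
= 180 / 157.0 * 49.8
= 57.1 MPa

57.1


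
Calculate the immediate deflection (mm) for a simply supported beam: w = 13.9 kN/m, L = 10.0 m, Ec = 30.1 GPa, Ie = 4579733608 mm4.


Convert: L = 10.0 m = 10000 mm, Ec = 30.1 GPa = 30100 MPa
delta = 5 * 13.9 * 10000^4 / (384 * 30100 * 4579733608)
= 13.13 mm

13.13


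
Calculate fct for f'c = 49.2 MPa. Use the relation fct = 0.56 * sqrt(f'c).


fct = 0.56 * sqrt(49.2)
= 0.56 * 7.014
= 3.928 MPa

3.928


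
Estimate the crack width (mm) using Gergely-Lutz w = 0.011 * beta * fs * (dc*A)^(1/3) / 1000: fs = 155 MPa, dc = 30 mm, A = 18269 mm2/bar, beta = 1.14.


w = 0.011 * beta * fs * (dc * A)^(1/3) / 1000
= 0.011 * 1.14 * 155 * (30 * 18269)^(1/3) / 1000
= 0.159 mm

0.159


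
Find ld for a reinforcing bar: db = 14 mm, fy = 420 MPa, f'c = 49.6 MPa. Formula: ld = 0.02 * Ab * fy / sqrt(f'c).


Ab = pi * 14^2 / 4 = 153.938 mm2
ld = 0.02 * 153.938 * 420 / sqrt(49.6)
= 183.6 mm

183.6


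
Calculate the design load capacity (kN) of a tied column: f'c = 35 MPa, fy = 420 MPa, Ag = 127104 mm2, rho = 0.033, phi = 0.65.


Ast = rho * Ag = 0.033 * 127104 = 4194.432 mm2
phi*Pn = 0.65 * 0.80 * (0.85 * 35 * (127104 - 4194.432) + 420 * 4194.432) / 1000
= 2817.47 kN

2817.47


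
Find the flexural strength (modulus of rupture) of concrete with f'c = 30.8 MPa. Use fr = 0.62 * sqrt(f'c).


fr = 0.62 * sqrt(30.8)
= 3.441 MPa

3.441


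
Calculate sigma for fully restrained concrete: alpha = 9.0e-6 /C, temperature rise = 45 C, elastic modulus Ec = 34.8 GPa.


sigma = alpha * dT * Ec
= 9.0e-6 * 45 * 34.8 * 1000
= 14.094 MPa

14.094


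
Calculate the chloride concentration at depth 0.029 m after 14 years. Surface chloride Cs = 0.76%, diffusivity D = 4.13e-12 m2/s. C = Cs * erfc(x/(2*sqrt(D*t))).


t_seconds = 14 * 365.25 * 24 * 3600 = 441806400.0 s
arg = 0.029 / (2 * sqrt(4.13e-12 * 441806400.0))
= 0.3395
erfc(0.3395) = 0.6312
C = 0.76 * 0.6312 = 0.4797%

0.4797


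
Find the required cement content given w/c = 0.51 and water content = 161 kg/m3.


Cement = water / (w/c)
= 161 / 0.51
= 315.7 kg/m3

315.7


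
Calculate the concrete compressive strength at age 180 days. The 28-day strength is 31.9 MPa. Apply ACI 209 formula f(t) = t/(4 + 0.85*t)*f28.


f(180) = 180 / (4 + 0.85 * 180) * 31.9
= 180 / 157.0 * 31.9
= 36.57 MPa

36.57


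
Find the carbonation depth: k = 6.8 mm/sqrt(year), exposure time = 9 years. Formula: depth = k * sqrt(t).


depth = k * sqrt(t)
= 6.8 * sqrt(9)
= 20.4 mm

20.4


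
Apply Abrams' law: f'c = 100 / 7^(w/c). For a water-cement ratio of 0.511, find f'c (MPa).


f'c = 100 / 7^0.511
= 100 / 2.703
= 37.0 MPa

37.0


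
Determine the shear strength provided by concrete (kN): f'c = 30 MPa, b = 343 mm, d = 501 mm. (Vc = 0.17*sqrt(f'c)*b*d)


Vc = 0.17 * sqrt(30) * 343 * 501 / 1000
= 160.01 kN

160.01


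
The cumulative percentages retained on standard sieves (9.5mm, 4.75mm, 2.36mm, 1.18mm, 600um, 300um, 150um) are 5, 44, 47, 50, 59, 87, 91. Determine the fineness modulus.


FM = sum(cumulative % retained) / 100
= 383 / 100
= 3.83

3.83


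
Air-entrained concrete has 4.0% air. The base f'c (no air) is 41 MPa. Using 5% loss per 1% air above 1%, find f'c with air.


Strength loss = (4.0 - 1) * 5 = 15.0%
f'c = 41 * (1 - 15.0/100)
= 34.85 MPa

34.85


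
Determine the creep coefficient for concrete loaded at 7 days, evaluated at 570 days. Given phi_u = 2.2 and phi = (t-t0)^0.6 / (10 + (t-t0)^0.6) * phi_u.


dt = 570 - 7 = 563
phi = 563^0.6 / (10 + 563^0.6) * 2.2
= 1.798

1.798


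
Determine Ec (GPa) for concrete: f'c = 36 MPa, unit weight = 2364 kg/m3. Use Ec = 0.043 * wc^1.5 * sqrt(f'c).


Ec = 0.043 * 2364^1.5 * sqrt(36) / 1000
= 29.65 GPa

29.65


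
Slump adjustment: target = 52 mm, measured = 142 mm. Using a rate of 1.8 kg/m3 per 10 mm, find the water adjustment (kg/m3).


Difference = 52 - 142 = -90 mm
Water adjustment = -90 * 1.8 / 10 = -16.2 kg/m3

-16.2


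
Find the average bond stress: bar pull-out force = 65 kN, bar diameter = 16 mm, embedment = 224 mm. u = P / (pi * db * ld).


u = P / (pi * db * ld)
= 65 * 1000 / (pi * 16 * 224)
= 5.773 MPa

5.773


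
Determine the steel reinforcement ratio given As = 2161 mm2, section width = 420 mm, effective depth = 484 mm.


rho = As / (b * d)
= 2161 / (420 * 484)
= 0.0106

0.0106


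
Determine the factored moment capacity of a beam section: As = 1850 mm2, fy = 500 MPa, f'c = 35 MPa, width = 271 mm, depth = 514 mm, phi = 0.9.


a = As * fy / (0.85 * f'c * b)
= 1850 * 500 / (0.85 * 35 * 271)
= 114.7322 mm
Mn = As * fy * (d - a/2) / 10^6
= 422.3863 kN-m
phi*Mn = 0.9 * 422.3863 = 380.15 kN-m

380.15


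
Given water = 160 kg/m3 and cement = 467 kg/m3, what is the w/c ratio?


w/c = water / cement
w/c = 160 / 467 = 0.343

0.343


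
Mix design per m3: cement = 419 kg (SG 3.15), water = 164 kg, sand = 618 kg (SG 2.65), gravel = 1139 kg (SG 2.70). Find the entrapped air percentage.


Vol cement = 419 / (3.15 * 1000) = 0.133016 m3
Vol water = 164 / 1000 = 0.164 m3
Vol sand = 618 / (2.65 * 1000) = 0.233208 m3
Vol gravel = 1139 / (2.70 * 1000) = 0.421852 m3
Total solid + water volume = 0.952075 m3
Air = (1 - 0.952075) * 100 = 4.79%

4.79


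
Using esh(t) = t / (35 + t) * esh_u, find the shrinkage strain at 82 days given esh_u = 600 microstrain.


esh(82) = 82 / (35 + 82) * 600
= 82 / 117 * 600
= 420.5 microstrain

420.5


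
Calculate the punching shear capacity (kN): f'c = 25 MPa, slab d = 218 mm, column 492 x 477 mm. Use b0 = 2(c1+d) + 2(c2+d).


b0 = 2*(492 + 218) + 2*(477 + 218) = 2810 mm
Vc = 0.33 * sqrt(25) * 2810 * 218 / 1000
= 1010.76 kN

1010.76


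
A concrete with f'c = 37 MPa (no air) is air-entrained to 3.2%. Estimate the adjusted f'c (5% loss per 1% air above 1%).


Strength loss = (3.2 - 1) * 5 = 11.0%
f'c = 37 * (1 - 11.0/100)
= 32.93 MPa

32.93


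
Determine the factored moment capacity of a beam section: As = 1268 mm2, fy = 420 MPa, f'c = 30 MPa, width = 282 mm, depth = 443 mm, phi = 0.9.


a = As * fy / (0.85 * f'c * b)
= 1268 * 420 / (0.85 * 30 * 282)
= 74.0592 mm
Mn = As * fy * (d - a/2) / 10^6
= 216.2036 kN-m
phi*Mn = 0.9 * 216.2036 = 194.58 kN-m

194.58


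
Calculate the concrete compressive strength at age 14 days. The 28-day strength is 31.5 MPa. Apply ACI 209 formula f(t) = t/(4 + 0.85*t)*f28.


f(14) = 14 / (4 + 0.85 * 14) * 31.5
= 14 / 15.9 * 31.5
= 27.74 MPa

27.74


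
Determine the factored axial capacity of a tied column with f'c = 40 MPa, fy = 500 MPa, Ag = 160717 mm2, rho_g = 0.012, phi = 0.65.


Ast = rho * Ag = 0.012 * 160717 = 1928.604 mm2
phi*Pn = 0.65 * 0.80 * (0.85 * 40 * (160717 - 1928.604) + 500 * 1928.604) / 1000
= 3308.82 kN

3308.82


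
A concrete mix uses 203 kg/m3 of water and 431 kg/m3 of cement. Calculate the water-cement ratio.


w/c = water / cement
w/c = 203 / 431 = 0.471

0.471


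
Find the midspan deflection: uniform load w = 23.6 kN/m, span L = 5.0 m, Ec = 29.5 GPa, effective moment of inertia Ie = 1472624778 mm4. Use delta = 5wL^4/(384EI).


Convert: L = 5.0 m = 5000 mm, Ec = 29.5 GPa = 29500 MPa
delta = 5 * 23.6 * 5000^4 / (384 * 29500 * 1472624778)
= 4.42 mm

4.42


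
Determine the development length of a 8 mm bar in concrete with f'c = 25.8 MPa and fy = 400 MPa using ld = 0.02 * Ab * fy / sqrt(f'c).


Ab = pi * 8^2 / 4 = 50.265 mm2
ld = 0.02 * 50.265 * 400 / sqrt(25.8)
= 79.2 mm

79.2


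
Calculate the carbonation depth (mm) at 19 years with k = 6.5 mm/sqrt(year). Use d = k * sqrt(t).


depth = k * sqrt(t)
= 6.5 * sqrt(19)
= 28.33 mm

28.33


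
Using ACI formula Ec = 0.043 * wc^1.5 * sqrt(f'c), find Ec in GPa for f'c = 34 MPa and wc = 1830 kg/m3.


Ec = 0.043 * 1830^1.5 * sqrt(34) / 1000
= 19.63 GPa

19.63


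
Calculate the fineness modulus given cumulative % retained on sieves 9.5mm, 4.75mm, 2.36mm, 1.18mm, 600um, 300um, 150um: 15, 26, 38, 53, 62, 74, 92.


FM = sum(cumulative % retained) / 100
= 360 / 100
= 3.6

3.6


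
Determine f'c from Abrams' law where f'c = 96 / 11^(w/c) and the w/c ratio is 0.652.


f'c = 96 / 11^0.652
= 96 / 4.775
= 20.1 MPa

20.1


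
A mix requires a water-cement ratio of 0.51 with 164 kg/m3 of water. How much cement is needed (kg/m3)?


Cement = water / (w/c)
= 164 / 0.51
= 321.6 kg/m3

321.6


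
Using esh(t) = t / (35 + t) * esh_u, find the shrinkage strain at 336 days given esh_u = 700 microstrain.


esh(336) = 336 / (35 + 336) * 700
= 336 / 371 * 700
= 634.0 microstrain

634.0


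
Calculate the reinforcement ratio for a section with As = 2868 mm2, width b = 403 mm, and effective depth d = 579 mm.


rho = As / (b * d)
= 2868 / (403 * 579)
= 0.0123

0.0123


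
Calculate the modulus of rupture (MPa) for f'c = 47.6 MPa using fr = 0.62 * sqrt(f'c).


fr = 0.62 * sqrt(47.6)
= 4.278 MPa

4.278


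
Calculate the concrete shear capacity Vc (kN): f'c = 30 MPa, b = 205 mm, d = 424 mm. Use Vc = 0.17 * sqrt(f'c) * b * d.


Vc = 0.17 * sqrt(30) * 205 * 424 / 1000
= 80.93 kN

80.93


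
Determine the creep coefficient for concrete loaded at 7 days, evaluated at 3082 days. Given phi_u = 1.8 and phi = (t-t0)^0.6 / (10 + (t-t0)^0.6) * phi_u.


dt = 3082 - 7 = 3075
phi = 3075^0.6 / (10 + 3075^0.6) * 1.8
= 1.665

1.665


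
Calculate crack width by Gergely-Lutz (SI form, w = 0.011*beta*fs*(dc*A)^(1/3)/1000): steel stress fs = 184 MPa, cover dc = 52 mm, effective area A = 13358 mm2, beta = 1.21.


w = 0.011 * beta * fs * (dc * A)^(1/3) / 1000
= 0.011 * 1.21 * 184 * (52 * 13358)^(1/3) / 1000
= 0.217 mm

0.217


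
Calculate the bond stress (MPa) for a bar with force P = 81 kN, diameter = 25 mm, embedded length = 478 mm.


u = P / (pi * db * ld)
= 81 * 1000 / (pi * 25 * 478)
= 2.158 MPa

2.158


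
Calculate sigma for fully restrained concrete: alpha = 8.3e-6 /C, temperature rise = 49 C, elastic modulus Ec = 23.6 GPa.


sigma = alpha * dT * Ec
= 8.3e-6 * 49 * 23.6 * 1000
= 9.598 MPa

9.598


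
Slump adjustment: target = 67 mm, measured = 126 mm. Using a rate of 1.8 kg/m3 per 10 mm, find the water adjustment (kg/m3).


Difference = 67 - 126 = -59 mm
Water adjustment = -59 * 1.8 / 10 = -10.6 kg/m3

-10.6


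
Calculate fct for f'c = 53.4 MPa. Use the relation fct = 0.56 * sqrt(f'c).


fct = 0.56 * sqrt(53.4)
= 0.56 * 7.308
= 4.092 MPa

4.092


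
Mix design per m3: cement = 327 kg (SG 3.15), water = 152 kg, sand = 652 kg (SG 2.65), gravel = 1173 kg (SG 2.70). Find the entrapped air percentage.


Vol cement = 327 / (3.15 * 1000) = 0.10381 m3
Vol water = 152 / 1000 = 0.152 m3
Vol sand = 652 / (2.65 * 1000) = 0.246038 m3
Vol gravel = 1173 / (2.70 * 1000) = 0.434444 m3
Total solid + water volume = 0.936292 m3
Air = (1 - 0.936292) * 100 = 6.37%

6.37


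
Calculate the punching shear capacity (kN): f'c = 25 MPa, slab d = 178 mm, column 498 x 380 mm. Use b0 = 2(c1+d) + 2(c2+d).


b0 = 2*(498 + 178) + 2*(380 + 178) = 2468 mm
Vc = 0.33 * sqrt(25) * 2468 * 178 / 1000
= 724.85 kN

724.85


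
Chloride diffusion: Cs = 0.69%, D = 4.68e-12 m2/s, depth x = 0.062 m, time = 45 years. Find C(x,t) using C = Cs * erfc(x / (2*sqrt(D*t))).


t_seconds = 45 * 365.25 * 24 * 3600 = 1420092000.0 s
arg = 0.062 / (2 * sqrt(4.68e-12 * 1420092000.0))
= 0.3803
erfc(0.3803) = 0.5907
C = 0.69 * 0.5907 = 0.4076%

0.4076


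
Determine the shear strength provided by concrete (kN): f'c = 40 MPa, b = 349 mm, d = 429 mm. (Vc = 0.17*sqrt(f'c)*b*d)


Vc = 0.17 * sqrt(40) * 349 * 429 / 1000
= 160.98 kN

160.98


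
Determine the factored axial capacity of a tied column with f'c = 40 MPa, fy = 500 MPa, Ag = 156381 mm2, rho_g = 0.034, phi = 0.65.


Ast = rho * Ag = 0.034 * 156381 = 5316.954 mm2
phi*Pn = 0.65 * 0.80 * (0.85 * 40 * (156381 - 5316.954) + 500 * 5316.954) / 1000
= 4053.22 kN

4053.22


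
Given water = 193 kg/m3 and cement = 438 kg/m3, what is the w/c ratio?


w/c = water / cement
w/c = 193 / 438 = 0.441

0.441


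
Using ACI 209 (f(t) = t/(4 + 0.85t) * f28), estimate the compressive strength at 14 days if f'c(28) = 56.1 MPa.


f(14) = 14 / (4 + 0.85 * 14) * 56.1
= 14 / 15.9 * 56.1
= 49.4 MPa

49.4


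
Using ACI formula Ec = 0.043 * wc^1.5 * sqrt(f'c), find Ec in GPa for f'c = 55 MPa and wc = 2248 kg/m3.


Ec = 0.043 * 2248^1.5 * sqrt(55) / 1000
= 33.99 GPa

33.99


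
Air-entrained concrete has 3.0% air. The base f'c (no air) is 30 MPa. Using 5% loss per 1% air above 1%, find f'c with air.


Strength loss = (3.0 - 1) * 5 = 10.0%
f'c = 30 * (1 - 10.0/100)
= 27.0 MPa

27.0


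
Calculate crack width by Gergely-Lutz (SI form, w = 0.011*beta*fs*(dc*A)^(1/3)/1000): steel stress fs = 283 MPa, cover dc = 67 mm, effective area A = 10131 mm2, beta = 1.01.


w = 0.011 * beta * fs * (dc * A)^(1/3) / 1000
= 0.011 * 1.01 * 283 * (67 * 10131)^(1/3) / 1000
= 0.276 mm

0.276


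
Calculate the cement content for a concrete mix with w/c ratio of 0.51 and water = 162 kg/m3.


Cement = water / (w/c)
= 162 / 0.51
= 317.6 kg/m3

317.6


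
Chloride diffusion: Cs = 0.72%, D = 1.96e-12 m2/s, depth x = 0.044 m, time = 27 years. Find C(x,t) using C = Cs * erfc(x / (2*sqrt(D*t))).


t_seconds = 27 * 365.25 * 24 * 3600 = 852055200.0 s
arg = 0.044 / (2 * sqrt(1.96e-12 * 852055200.0))
= 0.5383
erfc(0.5383) = 0.4465
C = 0.72 * 0.4465 = 0.3214%

0.3214


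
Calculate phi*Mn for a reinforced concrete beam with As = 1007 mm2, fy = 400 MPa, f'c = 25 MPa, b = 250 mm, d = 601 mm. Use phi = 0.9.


a = As * fy / (0.85 * f'c * b)
= 1007 * 400 / (0.85 * 25 * 250)
= 75.8212 mm
Mn = As * fy * (d - a/2) / 10^6
= 226.8124 kN-m
phi*Mn = 0.9 * 226.8124 = 204.13 kN-m

204.13


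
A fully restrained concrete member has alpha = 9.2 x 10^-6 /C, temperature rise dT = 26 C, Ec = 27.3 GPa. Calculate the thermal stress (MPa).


sigma = alpha * dT * Ec
= 9.2e-6 * 26 * 27.3 * 1000
= 6.53 MPa

6.53


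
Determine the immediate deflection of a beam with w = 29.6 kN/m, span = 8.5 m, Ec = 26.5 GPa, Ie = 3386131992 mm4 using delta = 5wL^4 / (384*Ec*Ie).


Convert: L = 8.5 m = 8500 mm, Ec = 26.5 GPa = 26500 MPa
delta = 5 * 29.6 * 8500^4 / (384 * 26500 * 3386131992)
= 22.42 mm

22.42


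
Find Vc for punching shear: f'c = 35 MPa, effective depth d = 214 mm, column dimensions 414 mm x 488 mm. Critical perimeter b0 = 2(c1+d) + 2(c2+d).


b0 = 2*(414 + 214) + 2*(488 + 214) = 2660 mm
Vc = 0.33 * sqrt(35) * 2660 * 214 / 1000
= 1111.33 kN

1111.33


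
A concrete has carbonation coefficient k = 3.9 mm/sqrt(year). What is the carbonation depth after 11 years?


depth = k * sqrt(t)
= 3.9 * sqrt(11)
= 12.93 mm

12.93


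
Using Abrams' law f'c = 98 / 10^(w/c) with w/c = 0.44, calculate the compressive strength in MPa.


f'c = 98 / 10^0.44
= 98 / 2.754
= 35.58 MPa

35.58


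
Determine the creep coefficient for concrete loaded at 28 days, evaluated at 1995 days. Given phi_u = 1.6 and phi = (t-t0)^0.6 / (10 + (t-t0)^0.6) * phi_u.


dt = 1995 - 28 = 1967
phi = 1967^0.6 / (10 + 1967^0.6) * 1.6
= 1.447

1.447


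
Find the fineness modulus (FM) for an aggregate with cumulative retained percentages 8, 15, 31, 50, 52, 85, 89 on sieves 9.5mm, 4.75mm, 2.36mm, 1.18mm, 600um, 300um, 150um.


FM = sum(cumulative % retained) / 100
= 330 / 100
= 3.3

3.3


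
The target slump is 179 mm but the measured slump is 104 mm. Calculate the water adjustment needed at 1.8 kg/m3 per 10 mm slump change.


Difference = 179 - 104 = 75 mm
Water adjustment = 75 * 1.8 / 10 = 13.5 kg/m3

13.5


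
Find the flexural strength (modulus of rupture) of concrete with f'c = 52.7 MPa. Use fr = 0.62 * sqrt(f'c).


fr = 0.62 * sqrt(52.7)
= 4.501 MPa

4.501


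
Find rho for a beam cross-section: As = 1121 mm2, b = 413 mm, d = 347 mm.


rho = As / (b * d)
= 1121 / (413 * 347)
= 0.0078

0.0078


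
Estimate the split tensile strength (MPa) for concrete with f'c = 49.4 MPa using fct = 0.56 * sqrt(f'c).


fct = 0.56 * sqrt(49.4)
= 0.56 * 7.029
= 3.936 MPa

3.936


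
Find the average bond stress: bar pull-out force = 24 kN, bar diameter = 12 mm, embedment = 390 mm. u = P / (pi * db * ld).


u = P / (pi * db * ld)
= 24 * 1000 / (pi * 12 * 390)
= 1.632 MPa

1.632


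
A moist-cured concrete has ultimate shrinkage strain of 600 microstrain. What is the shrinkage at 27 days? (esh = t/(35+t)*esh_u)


esh(27) = 27 / (35 + 27) * 600
= 27 / 62 * 600
= 261.3 microstrain

261.3


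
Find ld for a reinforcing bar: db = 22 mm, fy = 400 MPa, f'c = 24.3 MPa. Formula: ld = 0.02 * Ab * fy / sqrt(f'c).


Ab = pi * 22^2 / 4 = 380.133 mm2
ld = 0.02 * 380.133 * 400 / sqrt(24.3)
= 616.9 mm

616.9


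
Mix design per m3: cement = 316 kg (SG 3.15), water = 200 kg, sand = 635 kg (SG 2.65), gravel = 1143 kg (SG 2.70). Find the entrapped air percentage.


Vol cement = 316 / (3.15 * 1000) = 0.100317 m3
Vol water = 200 / 1000 = 0.2 m3
Vol sand = 635 / (2.65 * 1000) = 0.239623 m3
Vol gravel = 1143 / (2.70 * 1000) = 0.423333 m3
Total solid + water volume = 0.963273 m3
Air = (1 - 0.963273) * 100 = 3.67%

3.67


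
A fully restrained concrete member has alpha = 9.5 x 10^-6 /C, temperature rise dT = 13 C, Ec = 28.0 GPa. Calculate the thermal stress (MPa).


sigma = alpha * dT * Ec
= 9.5e-6 * 13 * 28.0 * 1000
= 3.458 MPa

3.458


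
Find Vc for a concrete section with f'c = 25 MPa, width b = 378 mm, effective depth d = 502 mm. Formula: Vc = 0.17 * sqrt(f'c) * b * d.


Vc = 0.17 * sqrt(25) * 378 * 502 / 1000
= 161.29 kN

161.29


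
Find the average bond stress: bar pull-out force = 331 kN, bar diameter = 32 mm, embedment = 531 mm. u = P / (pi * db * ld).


u = P / (pi * db * ld)
= 331 * 1000 / (pi * 32 * 531)
= 6.201 MPa

6.201


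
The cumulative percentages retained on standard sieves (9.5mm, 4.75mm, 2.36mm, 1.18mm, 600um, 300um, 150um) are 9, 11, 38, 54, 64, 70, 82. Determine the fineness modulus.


FM = sum(cumulative % retained) / 100
= 328 / 100
= 3.28

3.28


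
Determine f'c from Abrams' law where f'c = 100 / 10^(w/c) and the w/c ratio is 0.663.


f'c = 100 / 10^0.663
= 100 / 4.603
= 21.73 MPa

21.73


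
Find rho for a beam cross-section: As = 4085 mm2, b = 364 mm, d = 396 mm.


rho = As / (b * d)
= 4085 / (364 * 396)
= 0.0283

0.0283


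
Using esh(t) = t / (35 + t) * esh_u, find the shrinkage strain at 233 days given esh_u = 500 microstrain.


esh(233) = 233 / (35 + 233) * 500
= 233 / 268 * 500
= 434.7 microstrain

434.7


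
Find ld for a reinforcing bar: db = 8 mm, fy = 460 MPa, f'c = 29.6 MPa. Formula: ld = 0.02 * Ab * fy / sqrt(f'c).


Ab = pi * 8^2 / 4 = 50.265 mm2
ld = 0.02 * 50.265 * 460 / sqrt(29.6)
= 85.0 mm

85.0


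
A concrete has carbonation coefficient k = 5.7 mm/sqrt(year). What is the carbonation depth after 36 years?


depth = k * sqrt(t)
= 5.7 * sqrt(36)
= 34.2 mm

34.2


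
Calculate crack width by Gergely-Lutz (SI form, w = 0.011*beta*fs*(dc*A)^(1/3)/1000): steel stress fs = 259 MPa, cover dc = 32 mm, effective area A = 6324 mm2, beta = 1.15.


w = 0.011 * beta * fs * (dc * A)^(1/3) / 1000
= 0.011 * 1.15 * 259 * (32 * 6324)^(1/3) / 1000
= 0.192 mm

0.192


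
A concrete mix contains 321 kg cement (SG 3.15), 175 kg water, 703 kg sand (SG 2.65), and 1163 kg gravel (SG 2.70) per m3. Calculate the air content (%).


Vol cement = 321 / (3.15 * 1000) = 0.101905 m3
Vol water = 175 / 1000 = 0.175 m3
Vol sand = 703 / (2.65 * 1000) = 0.265283 m3
Vol gravel = 1163 / (2.70 * 1000) = 0.430741 m3
Total solid + water volume = 0.972929 m3
Air = (1 - 0.972929) * 100 = 2.71%

2.71


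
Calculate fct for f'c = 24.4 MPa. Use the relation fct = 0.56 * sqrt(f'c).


fct = 0.56 * sqrt(24.4)
= 0.56 * 4.94
= 2.766 MPa

2.766


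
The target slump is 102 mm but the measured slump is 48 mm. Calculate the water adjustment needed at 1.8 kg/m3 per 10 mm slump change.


Difference = 102 - 48 = 54 mm
Water adjustment = 54 * 1.8 / 10 = 9.7 kg/m3

9.7


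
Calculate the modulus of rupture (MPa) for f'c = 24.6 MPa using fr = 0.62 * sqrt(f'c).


fr = 0.62 * sqrt(24.6)
= 3.075 MPa

3.075


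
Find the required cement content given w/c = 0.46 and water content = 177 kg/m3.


Cement = water / (w/c)
= 177 / 0.46
= 384.8 kg/m3

384.8


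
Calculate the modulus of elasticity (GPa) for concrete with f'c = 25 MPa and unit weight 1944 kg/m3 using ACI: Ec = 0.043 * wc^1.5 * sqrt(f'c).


Ec = 0.043 * 1944^1.5 * sqrt(25) / 1000
= 18.43 GPa

18.43


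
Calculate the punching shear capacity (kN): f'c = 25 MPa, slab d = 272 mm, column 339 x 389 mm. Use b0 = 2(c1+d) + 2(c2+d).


b0 = 2*(339 + 272) + 2*(389 + 272) = 2544 mm
Vc = 0.33 * sqrt(25) * 2544 * 272 / 1000
= 1141.75 kN

1141.75


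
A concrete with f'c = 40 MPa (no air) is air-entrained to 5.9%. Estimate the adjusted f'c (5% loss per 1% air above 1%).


Strength loss = (5.9 - 1) * 5 = 24.5%
f'c = 40 * (1 - 24.5/100)
= 30.2 MPa

30.2


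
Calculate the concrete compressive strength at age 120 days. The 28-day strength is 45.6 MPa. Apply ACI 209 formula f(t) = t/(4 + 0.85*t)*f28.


f(120) = 120 / (4 + 0.85 * 120) * 45.6
= 120 / 106.0 * 45.6
= 51.62 MPa

51.62


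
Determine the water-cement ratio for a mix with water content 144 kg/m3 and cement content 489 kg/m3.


w/c = water / cement
w/c = 144 / 489 = 0.294

0.294


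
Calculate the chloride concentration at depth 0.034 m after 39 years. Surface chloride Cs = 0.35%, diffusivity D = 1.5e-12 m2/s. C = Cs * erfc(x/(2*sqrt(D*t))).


t_seconds = 39 * 365.25 * 24 * 3600 = 1230746400.0 s
arg = 0.034 / (2 * sqrt(1.5e-12 * 1230746400.0))
= 0.3957
erfc(0.3957) = 0.5758
C = 0.35 * 0.5758 = 0.2015%

0.2015


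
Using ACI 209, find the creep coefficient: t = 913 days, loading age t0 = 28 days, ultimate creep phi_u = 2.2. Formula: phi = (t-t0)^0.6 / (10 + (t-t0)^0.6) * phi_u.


dt = 913 - 28 = 885
phi = 885^0.6 / (10 + 885^0.6) * 2.2
= 1.879

1.879


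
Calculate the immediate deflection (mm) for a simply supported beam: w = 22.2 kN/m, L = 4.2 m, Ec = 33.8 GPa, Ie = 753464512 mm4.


Convert: L = 4.2 m = 4200 mm, Ec = 33.8 GPa = 33800 MPa
delta = 5 * 22.2 * 4200^4 / (384 * 33800 * 753464512)
= 3.53 mm

3.53
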